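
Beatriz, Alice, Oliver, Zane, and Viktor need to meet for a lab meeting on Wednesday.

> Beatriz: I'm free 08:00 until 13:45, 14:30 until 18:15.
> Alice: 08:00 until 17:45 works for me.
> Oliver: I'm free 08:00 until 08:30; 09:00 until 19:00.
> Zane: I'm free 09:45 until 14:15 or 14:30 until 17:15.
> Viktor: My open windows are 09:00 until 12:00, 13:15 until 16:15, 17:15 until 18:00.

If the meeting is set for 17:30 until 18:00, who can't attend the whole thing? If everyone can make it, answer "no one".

Beatriz: free for 17:30-18:00. Alice: not fully free for 17:30-18:00. Oliver: free for 17:30-18:00. Zane: not fully free for 17:30-18:00. Viktor: free for 17:30-18:00.

Alice, Zane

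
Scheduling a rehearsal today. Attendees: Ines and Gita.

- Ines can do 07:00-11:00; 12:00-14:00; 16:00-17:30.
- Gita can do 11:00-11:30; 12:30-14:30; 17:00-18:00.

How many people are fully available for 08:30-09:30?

Ines can make the full 08:30-09:30 slot — that's 1.

1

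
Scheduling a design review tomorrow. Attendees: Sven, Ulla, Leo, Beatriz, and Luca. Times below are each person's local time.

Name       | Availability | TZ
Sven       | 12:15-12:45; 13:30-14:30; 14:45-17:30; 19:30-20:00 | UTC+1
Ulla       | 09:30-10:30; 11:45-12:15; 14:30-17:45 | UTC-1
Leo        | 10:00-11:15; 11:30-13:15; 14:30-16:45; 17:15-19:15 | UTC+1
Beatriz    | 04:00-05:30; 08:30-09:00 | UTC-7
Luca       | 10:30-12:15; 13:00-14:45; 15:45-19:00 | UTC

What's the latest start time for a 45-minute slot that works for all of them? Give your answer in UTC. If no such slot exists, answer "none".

Sven in UTC: 11:15-11:45, 12:30-13:30, 13:45-16:30, 18:30-19:00 (subtract 1h to convert from UTC+1).
Ulla in UTC: 10:30-11:30, 12:45-13:15, 15:30-18:45 (add 1h to convert from UTC-1).
Leo in UTC: 09:00-10:15, 10:30-12:15, 13:30-15:45, 16:15-18:15 (subtract 1h to convert from UTC+1).
Beatriz in UTC: 11:00-12:30, 15:30-16:00 (add 7h to convert from UTC-7).
Luca in UTC: 10:30-12:15, 13:00-14:45, 15:45-19:00.
Sven ∩ Ulla: 11:15-11:30, 12:45-13:15, 15:30-16:30, 18:30-18:45.
Sven ∩ Ulla ∩ Leo: 11:15-11:30, 15:30-15:45, 16:15-16:30.
Sven ∩ Ulla ∩ Leo ∩ Beatriz: 11:15-11:30, 15:30-15:45.
Sven ∩ Ulla ∩ Leo ∩ Beatriz ∩ Luca: 11:15-11:30.
No common window is at least 45 minutes long.

none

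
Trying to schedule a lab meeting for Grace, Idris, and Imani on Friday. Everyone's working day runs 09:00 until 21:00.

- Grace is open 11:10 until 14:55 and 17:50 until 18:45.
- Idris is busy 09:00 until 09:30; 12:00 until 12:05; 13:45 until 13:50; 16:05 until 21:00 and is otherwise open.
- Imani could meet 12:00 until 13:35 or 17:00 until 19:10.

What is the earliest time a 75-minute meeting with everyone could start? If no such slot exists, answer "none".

12:05

Grace free: 11:10-14:55, 17:50-18:45.
Idris free: 09:30-12:00, 12:05-13:45, 13:50-16:05 (invert busy blocks within the working day).
Imani free: 12:00-13:35, 17:00-19:10.
Grace ∩ Idris: 11:10-12:00, 12:05-13:45, 13:50-14:55.
Grace ∩ Idris ∩ Imani: 12:05-13:35.
The first common window of at least 75 minutes is 12:05-13:35, so the earliest start is 12:05.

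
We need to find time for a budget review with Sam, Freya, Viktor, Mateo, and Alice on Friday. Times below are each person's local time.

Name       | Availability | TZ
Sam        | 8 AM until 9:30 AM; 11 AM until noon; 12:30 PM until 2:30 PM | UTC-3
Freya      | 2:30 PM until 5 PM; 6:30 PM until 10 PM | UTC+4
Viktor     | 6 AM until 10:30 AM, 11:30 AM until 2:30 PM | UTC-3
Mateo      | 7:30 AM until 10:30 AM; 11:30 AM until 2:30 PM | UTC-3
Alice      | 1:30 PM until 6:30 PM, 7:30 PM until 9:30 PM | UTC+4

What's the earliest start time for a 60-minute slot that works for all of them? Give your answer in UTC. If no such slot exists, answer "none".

Sam in UTC: 11:00-12:30, 14:00-15:00, 15:30-17:30 (add 3h to convert from UTC-3).
Freya in UTC: 10:30-13:00, 14:30-18:00 (subtract 4h to convert from UTC+4).
Viktor in UTC: 09:00-13:30, 14:30-17:30 (add 3h to convert from UTC-3).
Mateo in UTC: 10:30-13:30, 14:30-17:30 (add 3h to convert from UTC-3).
Alice in UTC: 09:30-14:30, 15:30-17:30 (subtract 4h to convert from UTC+4).
Sam ∩ Freya: 11:00-12:30, 14:30-15:00, 15:30-17:30.
Sam ∩ Freya ∩ Viktor: 11:00-12:30, 14:30-15:00, 15:30-17:30.
Sam ∩ Freya ∩ Viktor ∩ Mateo: 11:00-12:30, 14:30-15:00, 15:30-17:30.
Sam ∩ Freya ∩ Viktor ∩ Mateo ∩ Alice: 11:00-12:30, 15:30-17:30.
Those are the intersection windows.
The first common window of at least 60 minutes is 11:00-12:30, so the earliest start is 11:00.

11:00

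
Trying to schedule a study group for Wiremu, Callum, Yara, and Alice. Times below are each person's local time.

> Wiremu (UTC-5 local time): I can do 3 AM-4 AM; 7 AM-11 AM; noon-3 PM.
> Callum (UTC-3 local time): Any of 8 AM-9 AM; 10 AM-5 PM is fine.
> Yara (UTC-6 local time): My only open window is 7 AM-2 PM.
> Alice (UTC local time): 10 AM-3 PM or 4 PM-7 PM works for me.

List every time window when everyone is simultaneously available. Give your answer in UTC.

Wiremu in UTC: 08:00-09:00, 12:00-16:00, 17:00-20:00 (add 5h to convert from UTC-5).
Callum in UTC: 11:00-12:00, 13:00-20:00 (add 3h to convert from UTC-3).
Yara in UTC: 13:00-20:00 (add 6h to convert from UTC-6).
Alice in UTC: 10:00-15:00, 16:00-19:00.
Wiremu ∩ Callum: 13:00-16:00, 17:00-20:00.
Wiremu ∩ Callum ∩ Yara: 13:00-16:00, 17:00-20:00.
Wiremu ∩ Callum ∩ Yara ∩ Alice: 13:00-15:00, 17:00-19:00.
Those are the intersection windows.

13:00-15:00, 17:00-19:00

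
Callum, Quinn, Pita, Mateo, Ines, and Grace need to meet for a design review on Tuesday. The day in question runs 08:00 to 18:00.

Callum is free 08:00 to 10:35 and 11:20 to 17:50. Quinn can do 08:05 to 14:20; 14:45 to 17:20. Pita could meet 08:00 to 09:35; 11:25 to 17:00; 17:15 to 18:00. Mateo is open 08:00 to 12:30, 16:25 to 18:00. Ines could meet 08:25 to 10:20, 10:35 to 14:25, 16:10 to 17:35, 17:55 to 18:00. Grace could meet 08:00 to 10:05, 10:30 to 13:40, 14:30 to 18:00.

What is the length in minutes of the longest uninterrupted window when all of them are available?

Callum ∩ Quinn: 08:05-10:35, 11:20-14:20, 14:45-17:20.
Callum ∩ Quinn ∩ Pita: 08:05-09:35, 11:25-14:20, 14:45-17:00, 17:15-17:20.
Callum ∩ Quinn ∩ Pita ∩ Mateo: 08:05-09:35, 11:25-12:30, 16:25-17:00, 17:15-17:20.
Callum ∩ Quinn ∩ Pita ∩ Mateo ∩ Ines: 08:25-09:35, 11:25-12:30, 16:25-17:00, 17:15-17:20.
Callum ∩ Quinn ∩ Pita ∩ Mateo ∩ Ines ∩ Grace: 08:25-09:35, 11:25-12:30, 16:25-17:00, 17:15-17:20.
The longest is 08:25-09:35 at 70 minutes.

70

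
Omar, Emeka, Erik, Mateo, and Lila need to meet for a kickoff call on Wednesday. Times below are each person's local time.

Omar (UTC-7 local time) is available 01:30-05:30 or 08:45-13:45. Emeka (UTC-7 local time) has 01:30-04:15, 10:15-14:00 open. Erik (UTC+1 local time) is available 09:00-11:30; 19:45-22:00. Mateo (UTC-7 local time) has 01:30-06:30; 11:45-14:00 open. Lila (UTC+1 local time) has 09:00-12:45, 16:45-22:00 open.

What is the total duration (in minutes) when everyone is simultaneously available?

240

Omar in UTC: 08:30-12:30, 15:45-20:45 (add 7h to convert from UTC-7).
Emeka in UTC: 08:30-11:15, 17:15-21:00 (add 7h to convert from UTC-7).
Erik in UTC: 08:00-10:30, 18:45-21:00 (subtract 1h to convert from UTC+1).
Mateo in UTC: 08:30-13:30, 18:45-21:00 (add 7h to convert from UTC-7).
Lila in UTC: 08:00-11:45, 15:45-21:00 (subtract 1h to convert from UTC+1).
Omar ∩ Emeka: 08:30-11:15, 17:15-20:45.
Omar ∩ Emeka ∩ Erik: 08:30-10:30, 18:45-20:45.
Omar ∩ Emeka ∩ Erik ∩ Mateo: 08:30-10:30, 18:45-20:45.
Omar ∩ Emeka ∩ Erik ∩ Mateo ∩ Lila: 08:30-10:30, 18:45-20:45.
So the common availability across everyone is 08:30-10:30, 18:45-20:45.
Summing the common windows: 120 + 120 = 240 minutes.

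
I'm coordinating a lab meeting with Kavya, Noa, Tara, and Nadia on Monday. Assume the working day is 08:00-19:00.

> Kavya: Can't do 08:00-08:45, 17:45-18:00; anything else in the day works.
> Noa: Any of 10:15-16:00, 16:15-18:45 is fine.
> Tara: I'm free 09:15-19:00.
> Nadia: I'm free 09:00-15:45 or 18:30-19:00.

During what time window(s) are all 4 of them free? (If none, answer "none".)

10:15-15:45, 18:30-18:45

Kavya free: 08:45-17:45, 18:00-19:00 (invert busy blocks within the working day).
Noa free: 10:15-16:00, 16:15-18:45.
Tara free: 09:15-19:00.
Nadia free: 09:00-15:45, 18:30-19:00.
Kavya ∩ Noa: 10:15-16:00, 16:15-17:45, 18:00-18:45.
Kavya ∩ Noa ∩ Tara: 10:15-16:00, 16:15-17:45, 18:00-18:45.
Kavya ∩ Noa ∩ Tara ∩ Nadia: 10:15-15:45, 18:30-18:45.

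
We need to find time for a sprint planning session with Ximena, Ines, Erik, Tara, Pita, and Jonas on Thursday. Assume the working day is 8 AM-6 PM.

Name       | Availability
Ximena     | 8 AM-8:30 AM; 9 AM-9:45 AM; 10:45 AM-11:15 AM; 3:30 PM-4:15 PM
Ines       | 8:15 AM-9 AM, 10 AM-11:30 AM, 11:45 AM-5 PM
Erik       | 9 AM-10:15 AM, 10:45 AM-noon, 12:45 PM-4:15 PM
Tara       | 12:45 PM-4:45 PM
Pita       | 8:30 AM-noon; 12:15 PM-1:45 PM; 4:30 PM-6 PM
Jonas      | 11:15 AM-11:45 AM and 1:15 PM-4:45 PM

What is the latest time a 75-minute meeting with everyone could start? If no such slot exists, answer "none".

none

Ximena ∩ Ines: 08:15-08:30, 10:45-11:15, 15:30-16:15.
Ximena ∩ Ines ∩ Erik: 10:45-11:15, 15:30-16:15.
Ximena ∩ Ines ∩ Erik ∩ Tara: 15:30-16:15.
Ximena ∩ Ines ∩ Erik ∩ Tara ∩ Pita: ∅.
Ximena ∩ Ines ∩ Erik ∩ Tara ∩ Pita ∩ Jonas: ∅.
There is no time when everyone is free.
No common window is at least 75 minutes long.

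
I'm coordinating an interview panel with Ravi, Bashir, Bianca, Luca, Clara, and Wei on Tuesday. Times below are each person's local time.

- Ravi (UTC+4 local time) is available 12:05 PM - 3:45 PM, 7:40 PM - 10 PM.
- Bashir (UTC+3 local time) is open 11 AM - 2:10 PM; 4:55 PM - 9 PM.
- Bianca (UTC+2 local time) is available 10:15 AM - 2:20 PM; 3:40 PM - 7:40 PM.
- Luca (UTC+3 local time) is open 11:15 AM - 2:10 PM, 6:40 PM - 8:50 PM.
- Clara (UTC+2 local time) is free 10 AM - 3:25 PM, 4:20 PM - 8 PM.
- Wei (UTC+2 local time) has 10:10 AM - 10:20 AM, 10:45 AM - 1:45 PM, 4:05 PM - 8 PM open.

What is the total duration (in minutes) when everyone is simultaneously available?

270

Ravi in UTC: 08:05-11:45, 15:40-18:00 (subtract 4h to convert from UTC+4).
Bashir in UTC: 08:00-11:10, 13:55-18:00 (subtract 3h to convert from UTC+3).
Bianca in UTC: 08:15-12:20, 13:40-17:40 (subtract 2h to convert from UTC+2).
Luca in UTC: 08:15-11:10, 15:40-17:50 (subtract 3h to convert from UTC+3).
Clara in UTC: 08:00-13:25, 14:20-18:00 (subtract 2h to convert from UTC+2).
Wei in UTC: 08:10-08:20, 08:45-11:45, 14:05-18:00 (subtract 2h to convert from UTC+2).
Ravi ∩ Bashir: 08:05-11:10, 15:40-18:00.
Ravi ∩ Bashir ∩ Bianca: 08:15-11:10, 15:40-17:40.
Ravi ∩ Bashir ∩ Bianca ∩ Luca: 08:15-11:10, 15:40-17:40.
Ravi ∩ Bashir ∩ Bianca ∩ Luca ∩ Clara: 08:15-11:10, 15:40-17:40.
Ravi ∩ Bashir ∩ Bianca ∩ Luca ∩ Clara ∩ Wei: 08:15-08:20, 08:45-11:10, 15:40-17:40.
Summing the common windows: 5 + 145 + 120 = 270 minutes.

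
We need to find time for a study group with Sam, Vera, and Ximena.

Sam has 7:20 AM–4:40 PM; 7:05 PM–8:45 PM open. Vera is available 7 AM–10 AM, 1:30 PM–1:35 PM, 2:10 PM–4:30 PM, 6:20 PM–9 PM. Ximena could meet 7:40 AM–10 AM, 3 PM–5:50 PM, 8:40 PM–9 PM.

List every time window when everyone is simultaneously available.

07:40-10:00, 15:00-16:30, 20:40-20:45

Sam ∩ Vera: 07:20-10:00, 13:30-13:35, 14:10-16:30, 19:05-20:45.
Sam ∩ Vera ∩ Ximena: 07:40-10:00, 15:00-16:30, 20:40-20:45.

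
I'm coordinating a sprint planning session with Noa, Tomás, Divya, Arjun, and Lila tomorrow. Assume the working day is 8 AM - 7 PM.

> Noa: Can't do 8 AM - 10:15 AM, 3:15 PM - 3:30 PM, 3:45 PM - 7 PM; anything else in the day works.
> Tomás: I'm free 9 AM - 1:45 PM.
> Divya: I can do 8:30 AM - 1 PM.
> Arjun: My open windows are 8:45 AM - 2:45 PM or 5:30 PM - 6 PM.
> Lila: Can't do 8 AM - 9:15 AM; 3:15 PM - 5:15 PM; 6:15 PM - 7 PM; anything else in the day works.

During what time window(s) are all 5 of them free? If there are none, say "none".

10:15-13:00

Noa free: 10:15-15:15, 15:30-15:45 (invert busy blocks within the working day).
Tomás free: 09:00-13:45.
Divya free: 08:30-13:00.
Arjun free: 08:45-14:45, 17:30-18:00.
Lila free: 09:15-15:15, 17:15-18:15 (invert busy blocks within the working day).
Noa ∩ Tomás: 10:15-13:45.
Noa ∩ Tomás ∩ Divya: 10:15-13:00.
Noa ∩ Tomás ∩ Divya ∩ Arjun: 10:15-13:00.
Noa ∩ Tomás ∩ Divya ∩ Arjun ∩ Lila: 10:15-13:00.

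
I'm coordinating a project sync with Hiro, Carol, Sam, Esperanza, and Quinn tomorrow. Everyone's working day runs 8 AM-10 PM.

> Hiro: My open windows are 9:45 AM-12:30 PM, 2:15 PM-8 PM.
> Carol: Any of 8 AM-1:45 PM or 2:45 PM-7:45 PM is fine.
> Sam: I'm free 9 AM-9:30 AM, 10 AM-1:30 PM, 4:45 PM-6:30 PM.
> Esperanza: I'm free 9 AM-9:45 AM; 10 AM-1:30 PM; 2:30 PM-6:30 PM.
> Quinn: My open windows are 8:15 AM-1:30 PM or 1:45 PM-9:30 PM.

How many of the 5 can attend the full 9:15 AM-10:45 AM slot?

Carol and Quinn can make the full 09:15-10:45 slot — that's 2.

2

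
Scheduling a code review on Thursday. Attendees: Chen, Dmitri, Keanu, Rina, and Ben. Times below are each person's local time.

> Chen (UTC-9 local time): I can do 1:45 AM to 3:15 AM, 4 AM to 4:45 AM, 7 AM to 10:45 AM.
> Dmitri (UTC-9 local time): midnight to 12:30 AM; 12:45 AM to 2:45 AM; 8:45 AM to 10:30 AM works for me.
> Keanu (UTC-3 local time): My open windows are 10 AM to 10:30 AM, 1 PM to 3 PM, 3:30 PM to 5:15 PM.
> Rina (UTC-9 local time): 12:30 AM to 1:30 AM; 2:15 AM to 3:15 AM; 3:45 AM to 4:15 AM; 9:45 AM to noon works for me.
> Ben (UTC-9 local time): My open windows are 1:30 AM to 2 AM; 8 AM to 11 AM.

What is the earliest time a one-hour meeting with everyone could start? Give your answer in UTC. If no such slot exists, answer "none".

Chen in UTC: 10:45-12:15, 13:00-13:45, 16:00-19:45 (add 9h to convert from UTC-9).
Dmitri in UTC: 09:00-09:30, 09:45-11:45, 17:45-19:30 (add 9h to convert from UTC-9).
Keanu in UTC: 13:00-13:30, 16:00-18:00, 18:30-20:15 (add 3h to convert from UTC-3).
Rina in UTC: 09:30-10:30, 11:15-12:15, 12:45-13:15, 18:45-21:00 (add 9h to convert from UTC-9).
Ben in UTC: 10:30-11:00, 17:00-20:00 (add 9h to convert from UTC-9).
Chen ∩ Dmitri: 10:45-11:45, 17:45-19:30.
Chen ∩ Dmitri ∩ Keanu: 17:45-18:00, 18:30-19:30.
Chen ∩ Dmitri ∩ Keanu ∩ Rina: 18:45-19:30.
Chen ∩ Dmitri ∩ Keanu ∩ Rina ∩ Ben: 18:45-19:30.
No common window is at least 60 minutes long.

none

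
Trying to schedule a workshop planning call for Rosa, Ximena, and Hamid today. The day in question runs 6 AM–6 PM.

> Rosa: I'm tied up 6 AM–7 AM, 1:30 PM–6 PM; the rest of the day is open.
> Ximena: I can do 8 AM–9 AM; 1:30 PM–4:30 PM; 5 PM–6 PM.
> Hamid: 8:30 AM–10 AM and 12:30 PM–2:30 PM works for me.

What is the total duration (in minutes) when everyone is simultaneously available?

Rosa free: 07:00-13:30 (invert busy blocks within the working day).
Ximena free: 08:00-09:00, 13:30-16:30, 17:00-18:00.
Hamid free: 08:30-10:00, 12:30-14:30.
Rosa ∩ Ximena: 08:00-09:00.
Rosa ∩ Ximena ∩ Hamid: 08:30-09:00.
That's a single block of 30 minutes.

30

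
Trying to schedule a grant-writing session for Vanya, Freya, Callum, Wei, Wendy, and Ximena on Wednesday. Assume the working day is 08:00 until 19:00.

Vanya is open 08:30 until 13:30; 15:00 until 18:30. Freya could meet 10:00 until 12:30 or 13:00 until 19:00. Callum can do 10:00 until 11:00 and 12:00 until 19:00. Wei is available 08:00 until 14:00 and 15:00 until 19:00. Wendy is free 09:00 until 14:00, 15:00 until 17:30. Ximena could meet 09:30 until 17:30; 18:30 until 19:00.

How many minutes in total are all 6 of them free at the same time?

Vanya ∩ Freya: 10:00-12:30, 13:00-13:30, 15:00-18:30.
Vanya ∩ Freya ∩ Callum: 10:00-11:00, 12:00-12:30, 13:00-13:30, 15:00-18:30.
Vanya ∩ Freya ∩ Callum ∩ Wei: 10:00-11:00, 12:00-12:30, 13:00-13:30, 15:00-18:30.
Vanya ∩ Freya ∩ Callum ∩ Wei ∩ Wendy: 10:00-11:00, 12:00-12:30, 13:00-13:30, 15:00-17:30.
Vanya ∩ Freya ∩ Callum ∩ Wei ∩ Wendy ∩ Ximena: 10:00-11:00, 12:00-12:30, 13:00-13:30, 15:00-17:30.
Summing the common windows: 60 + 30 + 30 + 150 = 270 minutes.

270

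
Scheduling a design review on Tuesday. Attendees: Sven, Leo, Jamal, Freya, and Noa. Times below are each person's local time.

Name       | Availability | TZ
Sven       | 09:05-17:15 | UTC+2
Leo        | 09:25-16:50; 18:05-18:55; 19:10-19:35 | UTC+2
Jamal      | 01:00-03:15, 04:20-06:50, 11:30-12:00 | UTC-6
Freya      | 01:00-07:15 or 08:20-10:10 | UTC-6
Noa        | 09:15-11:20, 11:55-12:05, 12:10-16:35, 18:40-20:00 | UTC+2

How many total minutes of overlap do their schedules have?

Sven in UTC: 07:05-15:15 (subtract 2h to convert from UTC+2).
Leo in UTC: 07:25-14:50, 16:05-16:55, 17:10-17:35 (subtract 2h to convert from UTC+2).
Jamal in UTC: 07:00-09:15, 10:20-12:50, 17:30-18:00 (add 6h to convert from UTC-6).
Freya in UTC: 07:00-13:15, 14:20-16:10 (add 6h to convert from UTC-6).
Noa in UTC: 07:15-09:20, 09:55-10:05, 10:10-14:35, 16:40-18:00 (subtract 2h to convert from UTC+2).
Sven ∩ Leo: 07:25-14:50.
Sven ∩ Leo ∩ Jamal: 07:25-09:15, 10:20-12:50.
Sven ∩ Leo ∩ Jamal ∩ Freya: 07:25-09:15, 10:20-12:50.
Sven ∩ Leo ∩ Jamal ∩ Freya ∩ Noa: 07:25-09:15, 10:20-12:50.
Those are the intersection windows.
Summing the common windows: 110 + 150 = 260 minutes.

260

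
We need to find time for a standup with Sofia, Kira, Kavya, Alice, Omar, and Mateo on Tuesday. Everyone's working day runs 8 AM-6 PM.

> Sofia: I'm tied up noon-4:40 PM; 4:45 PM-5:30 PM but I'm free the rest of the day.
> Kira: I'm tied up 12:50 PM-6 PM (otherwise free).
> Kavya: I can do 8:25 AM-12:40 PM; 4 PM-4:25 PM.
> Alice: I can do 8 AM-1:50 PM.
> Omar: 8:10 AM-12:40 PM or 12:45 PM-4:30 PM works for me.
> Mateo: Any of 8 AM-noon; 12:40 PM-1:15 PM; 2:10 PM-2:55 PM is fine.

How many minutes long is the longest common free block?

215

Sofia free: 08:00-12:00, 16:40-16:45, 17:30-18:00 (invert busy blocks within the working day).
Kira free: 08:00-12:50 (invert busy blocks within the working day).
Kavya free: 08:25-12:40, 16:00-16:25.
Alice free: 08:00-13:50.
Omar free: 08:10-12:40, 12:45-16:30.
Mateo free: 08:00-12:00, 12:40-13:15, 14:10-14:55.
Sofia ∩ Kira: 08:00-12:00.
Sofia ∩ Kira ∩ Kavya: 08:25-12:00.
Sofia ∩ Kira ∩ Kavya ∩ Alice: 08:25-12:00.
Sofia ∩ Kira ∩ Kavya ∩ Alice ∩ Omar: 08:25-12:00.
Sofia ∩ Kira ∩ Kavya ∩ Alice ∩ Omar ∩ Mateo: 08:25-12:00.
The longest is 08:25-12:00 at 215 minutes.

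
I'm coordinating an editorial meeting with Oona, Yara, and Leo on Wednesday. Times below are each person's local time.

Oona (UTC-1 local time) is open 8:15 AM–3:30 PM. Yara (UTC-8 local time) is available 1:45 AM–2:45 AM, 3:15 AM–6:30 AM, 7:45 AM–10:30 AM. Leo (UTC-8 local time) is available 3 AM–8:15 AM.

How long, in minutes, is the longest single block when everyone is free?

Oona in UTC: 09:15-16:30 (add 1h to convert from UTC-1).
Yara in UTC: 09:45-10:45, 11:15-14:30, 15:45-18:30 (add 8h to convert from UTC-8).
Leo in UTC: 11:00-16:15 (add 8h to convert from UTC-8).
Oona ∩ Yara: 09:45-10:45, 11:15-14:30, 15:45-16:30.
Oona ∩ Yara ∩ Leo: 11:15-14:30, 15:45-16:15.
Those are the intersection windows.
The longest is 11:15-14:30 at 195 minutes.

195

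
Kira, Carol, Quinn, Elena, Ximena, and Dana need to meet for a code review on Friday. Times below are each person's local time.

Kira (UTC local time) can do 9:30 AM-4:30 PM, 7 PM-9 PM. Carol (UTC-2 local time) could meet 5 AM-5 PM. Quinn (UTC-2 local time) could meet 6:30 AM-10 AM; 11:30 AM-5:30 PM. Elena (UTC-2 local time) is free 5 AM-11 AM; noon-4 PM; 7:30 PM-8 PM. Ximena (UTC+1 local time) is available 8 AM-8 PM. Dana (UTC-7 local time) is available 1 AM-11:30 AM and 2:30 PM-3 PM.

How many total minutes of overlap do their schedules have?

Kira in UTC: 09:30-16:30, 19:00-21:00.
Carol in UTC: 07:00-19:00 (add 2h to convert from UTC-2).
Quinn in UTC: 08:30-12:00, 13:30-19:30 (add 2h to convert from UTC-2).
Elena in UTC: 07:00-13:00, 14:00-18:00, 21:30-22:00 (add 2h to convert from UTC-2).
Ximena in UTC: 07:00-19:00 (subtract 1h to convert from UTC+1).
Dana in UTC: 08:00-18:30, 21:30-22:00 (add 7h to convert from UTC-7).
Kira ∩ Carol: 09:30-16:30.
Kira ∩ Carol ∩ Quinn: 09:30-12:00, 13:30-16:30.
Kira ∩ Carol ∩ Quinn ∩ Elena: 09:30-12:00, 14:00-16:30.
Kira ∩ Carol ∩ Quinn ∩ Elena ∩ Ximena: 09:30-12:00, 14:00-16:30.
Kira ∩ Carol ∩ Quinn ∩ Elena ∩ Ximena ∩ Dana: 09:30-12:00, 14:00-16:30.
So the common availability across everyone is 09:30-12:00, 14:00-16:30.
Summing the common windows: 150 + 150 = 300 minutes.

300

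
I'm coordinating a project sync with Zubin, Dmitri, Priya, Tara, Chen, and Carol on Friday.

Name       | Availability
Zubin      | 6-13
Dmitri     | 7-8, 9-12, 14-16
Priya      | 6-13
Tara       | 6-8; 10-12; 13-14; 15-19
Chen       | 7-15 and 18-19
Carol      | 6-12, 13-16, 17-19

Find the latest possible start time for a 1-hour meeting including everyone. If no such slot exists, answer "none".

Zubin ∩ Dmitri: 07:00-08:00, 09:00-12:00.
Zubin ∩ Dmitri ∩ Priya: 07:00-08:00, 09:00-12:00.
Zubin ∩ Dmitri ∩ Priya ∩ Tara: 07:00-08:00, 10:00-12:00.
Zubin ∩ Dmitri ∩ Priya ∩ Tara ∩ Chen: 07:00-08:00, 10:00-12:00.
Zubin ∩ Dmitri ∩ Priya ∩ Tara ∩ Chen ∩ Carol: 07:00-08:00, 10:00-12:00.
So the common availability across everyone is 07:00-08:00, 10:00-12:00.
The last common window of at least 60 minutes is 10:00-12:00; a 60-minute meeting can start as late as 11:00 and still end by 12:00.

11:00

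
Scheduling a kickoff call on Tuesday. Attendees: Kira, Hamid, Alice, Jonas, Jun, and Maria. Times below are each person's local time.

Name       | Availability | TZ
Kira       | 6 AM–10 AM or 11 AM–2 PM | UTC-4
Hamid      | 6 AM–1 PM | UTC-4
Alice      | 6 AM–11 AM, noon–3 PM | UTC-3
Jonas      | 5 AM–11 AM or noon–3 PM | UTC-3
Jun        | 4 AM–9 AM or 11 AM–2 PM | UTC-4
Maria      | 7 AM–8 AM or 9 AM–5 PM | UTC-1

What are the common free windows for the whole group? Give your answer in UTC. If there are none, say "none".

Kira in UTC: 10:00-14:00, 15:00-18:00 (add 4h to convert from UTC-4).
Hamid in UTC: 10:00-17:00 (add 4h to convert from UTC-4).
Alice in UTC: 09:00-14:00, 15:00-18:00 (add 3h to convert from UTC-3).
Jonas in UTC: 08:00-14:00, 15:00-18:00 (add 3h to convert from UTC-3).
Jun in UTC: 08:00-13:00, 15:00-18:00 (add 4h to convert from UTC-4).
Maria in UTC: 08:00-09:00, 10:00-18:00 (add 1h to convert from UTC-1).
Kira ∩ Hamid: 10:00-14:00, 15:00-17:00.
Kira ∩ Hamid ∩ Alice: 10:00-14:00, 15:00-17:00.
Kira ∩ Hamid ∩ Alice ∩ Jonas: 10:00-14:00, 15:00-17:00.
Kira ∩ Hamid ∩ Alice ∩ Jonas ∩ Jun: 10:00-13:00, 15:00-17:00.
Kira ∩ Hamid ∩ Alice ∩ Jonas ∩ Jun ∩ Maria: 10:00-13:00, 15:00-17:00.

10:00-13:00, 15:00-17:00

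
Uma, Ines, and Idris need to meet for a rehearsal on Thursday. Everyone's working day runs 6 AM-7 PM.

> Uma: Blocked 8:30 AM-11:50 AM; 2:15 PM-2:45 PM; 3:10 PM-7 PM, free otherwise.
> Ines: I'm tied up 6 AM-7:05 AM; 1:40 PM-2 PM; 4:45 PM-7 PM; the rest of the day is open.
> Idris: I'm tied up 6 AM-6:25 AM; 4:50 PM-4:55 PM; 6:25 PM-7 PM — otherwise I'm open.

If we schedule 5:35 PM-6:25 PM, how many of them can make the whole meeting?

Uma free: 06:00-08:30, 11:50-14:15, 14:45-15:10 (invert busy blocks within the working day).
Ines free: 07:05-13:40, 14:00-16:45 (invert busy blocks within the working day).
Idris free: 06:25-16:50, 16:55-18:25 (invert busy blocks within the working day).
Idris can make the full 17:35-18:25 slot — that's 1.

1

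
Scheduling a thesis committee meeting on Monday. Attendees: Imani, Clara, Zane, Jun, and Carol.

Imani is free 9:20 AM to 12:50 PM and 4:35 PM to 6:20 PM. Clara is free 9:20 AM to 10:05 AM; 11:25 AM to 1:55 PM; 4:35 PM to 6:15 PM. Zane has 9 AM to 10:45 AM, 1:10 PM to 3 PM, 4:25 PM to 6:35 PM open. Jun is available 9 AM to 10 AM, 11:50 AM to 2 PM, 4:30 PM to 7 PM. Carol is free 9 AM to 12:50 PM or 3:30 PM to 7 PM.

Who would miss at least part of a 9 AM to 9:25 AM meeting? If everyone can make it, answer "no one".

Clara, Imani

Imani: not fully free for 09:00-09:25. Clara: not fully free for 09:00-09:25. Zane: free for 09:00-09:25. Jun: free for 09:00-09:25. Carol: free for 09:00-09:25.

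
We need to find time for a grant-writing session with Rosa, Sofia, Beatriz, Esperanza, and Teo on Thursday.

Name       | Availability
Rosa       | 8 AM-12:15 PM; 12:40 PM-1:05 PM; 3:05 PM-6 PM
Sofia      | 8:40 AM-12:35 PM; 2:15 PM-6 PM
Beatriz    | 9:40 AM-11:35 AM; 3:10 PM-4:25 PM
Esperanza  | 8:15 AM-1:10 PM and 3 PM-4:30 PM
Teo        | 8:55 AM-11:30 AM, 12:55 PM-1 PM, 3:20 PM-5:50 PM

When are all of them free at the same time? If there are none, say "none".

09:40-11:30, 15:20-16:25

Rosa ∩ Sofia: 08:40-12:15, 15:05-18:00.
Rosa ∩ Sofia ∩ Beatriz: 09:40-11:35, 15:10-16:25.
Rosa ∩ Sofia ∩ Beatriz ∩ Esperanza: 09:40-11:35, 15:10-16:25.
Rosa ∩ Sofia ∩ Beatriz ∩ Esperanza ∩ Teo: 09:40-11:30, 15:20-16:25.
So the common availability across everyone is 09:40-11:30, 15:20-16:25.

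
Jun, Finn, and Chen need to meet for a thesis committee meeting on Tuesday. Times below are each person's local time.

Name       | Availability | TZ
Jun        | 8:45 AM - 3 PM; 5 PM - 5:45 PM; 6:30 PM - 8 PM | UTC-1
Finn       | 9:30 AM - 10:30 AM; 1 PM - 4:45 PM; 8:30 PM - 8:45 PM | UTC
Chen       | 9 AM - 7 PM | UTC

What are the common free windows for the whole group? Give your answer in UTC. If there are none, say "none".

Jun in UTC: 09:45-16:00, 18:00-18:45, 19:30-21:00 (add 1h to convert from UTC-1).
Finn in UTC: 09:30-10:30, 13:00-16:45, 20:30-20:45.
Chen in UTC: 09:00-19:00.
Jun ∩ Finn: 09:45-10:30, 13:00-16:00, 20:30-20:45.
Jun ∩ Finn ∩ Chen: 09:45-10:30, 13:00-16:00.

09:45-10:30, 13:00-16:00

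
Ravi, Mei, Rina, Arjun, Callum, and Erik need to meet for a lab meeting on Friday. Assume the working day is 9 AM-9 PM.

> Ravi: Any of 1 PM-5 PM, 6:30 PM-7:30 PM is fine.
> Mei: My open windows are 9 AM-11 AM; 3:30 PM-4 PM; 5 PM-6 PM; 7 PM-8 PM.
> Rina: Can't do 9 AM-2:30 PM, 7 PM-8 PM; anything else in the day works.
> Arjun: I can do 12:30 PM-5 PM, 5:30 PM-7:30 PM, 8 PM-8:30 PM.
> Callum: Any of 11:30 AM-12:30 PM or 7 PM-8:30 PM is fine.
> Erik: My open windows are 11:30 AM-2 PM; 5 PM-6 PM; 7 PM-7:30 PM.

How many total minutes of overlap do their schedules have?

Ravi free: 13:00-17:00, 18:30-19:30.
Mei free: 09:00-11:00, 15:30-16:00, 17:00-18:00, 19:00-20:00.
Rina free: 14:30-19:00, 20:00-21:00 (invert busy blocks within the working day).
Arjun free: 12:30-17:00, 17:30-19:30, 20:00-20:30.
Callum free: 11:30-12:30, 19:00-20:30.
Erik free: 11:30-14:00, 17:00-18:00, 19:00-19:30.
Ravi ∩ Mei: 15:30-16:00, 19:00-19:30.
Ravi ∩ Mei ∩ Rina: 15:30-16:00.
Ravi ∩ Mei ∩ Rina ∩ Arjun: 15:30-16:00.
Ravi ∩ Mei ∩ Rina ∩ Arjun ∩ Callum: ∅.
Ravi ∩ Mei ∩ Rina ∩ Arjun ∩ Callum ∩ Erik: ∅.
There is no time when everyone is free.
There is no common window, so the total is 0 minutes.

0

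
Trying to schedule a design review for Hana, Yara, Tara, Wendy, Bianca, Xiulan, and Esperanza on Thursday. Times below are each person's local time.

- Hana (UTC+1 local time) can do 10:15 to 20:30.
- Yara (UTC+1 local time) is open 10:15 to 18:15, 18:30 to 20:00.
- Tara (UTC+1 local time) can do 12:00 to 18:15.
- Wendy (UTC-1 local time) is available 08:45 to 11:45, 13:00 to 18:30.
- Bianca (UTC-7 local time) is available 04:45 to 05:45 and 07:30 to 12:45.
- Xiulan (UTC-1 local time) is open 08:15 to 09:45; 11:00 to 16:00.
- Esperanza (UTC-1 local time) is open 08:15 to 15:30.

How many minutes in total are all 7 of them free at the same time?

Hana in UTC: 09:15-19:30 (subtract 1h to convert from UTC+1).
Yara in UTC: 09:15-17:15, 17:30-19:00 (subtract 1h to convert from UTC+1).
Tara in UTC: 11:00-17:15 (subtract 1h to convert from UTC+1).
Wendy in UTC: 09:45-12:45, 14:00-19:30 (add 1h to convert from UTC-1).
Bianca in UTC: 11:45-12:45, 14:30-19:45 (add 7h to convert from UTC-7).
Xiulan in UTC: 09:15-10:45, 12:00-17:00 (add 1h to convert from UTC-1).
Esperanza in UTC: 09:15-16:30 (add 1h to convert from UTC-1).
Hana ∩ Yara: 09:15-17:15, 17:30-19:00.
Hana ∩ Yara ∩ Tara: 11:00-17:15.
Hana ∩ Yara ∩ Tara ∩ Wendy: 11:00-12:45, 14:00-17:15.
Hana ∩ Yara ∩ Tara ∩ Wendy ∩ Bianca: 11:45-12:45, 14:30-17:15.
Hana ∩ Yara ∩ Tara ∩ Wendy ∩ Bianca ∩ Xiulan: 12:00-12:45, 14:30-17:00.
Hana ∩ Yara ∩ Tara ∩ Wendy ∩ Bianca ∩ Xiulan ∩ Esperanza: 12:00-12:45, 14:30-16:30.
Summing the common windows: 45 + 120 = 165 minutes.

165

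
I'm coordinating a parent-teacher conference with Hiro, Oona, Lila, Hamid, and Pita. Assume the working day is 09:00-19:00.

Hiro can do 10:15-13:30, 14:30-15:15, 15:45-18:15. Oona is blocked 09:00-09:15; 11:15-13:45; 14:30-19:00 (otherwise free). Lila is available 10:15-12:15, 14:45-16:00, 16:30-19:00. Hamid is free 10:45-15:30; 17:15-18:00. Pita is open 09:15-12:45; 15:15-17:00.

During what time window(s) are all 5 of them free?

Hiro free: 10:15-13:30, 14:30-15:15, 15:45-18:15.
Oona free: 09:15-11:15, 13:45-14:30 (invert busy blocks within the working day).
Lila free: 10:15-12:15, 14:45-16:00, 16:30-19:00.
Hamid free: 10:45-15:30, 17:15-18:00.
Pita free: 09:15-12:45, 15:15-17:00.
Hiro ∩ Oona: 10:15-11:15.
Hiro ∩ Oona ∩ Lila: 10:15-11:15.
Hiro ∩ Oona ∩ Lila ∩ Hamid: 10:45-11:15.
Hiro ∩ Oona ∩ Lila ∩ Hamid ∩ Pita: 10:45-11:15.

10:45-11:15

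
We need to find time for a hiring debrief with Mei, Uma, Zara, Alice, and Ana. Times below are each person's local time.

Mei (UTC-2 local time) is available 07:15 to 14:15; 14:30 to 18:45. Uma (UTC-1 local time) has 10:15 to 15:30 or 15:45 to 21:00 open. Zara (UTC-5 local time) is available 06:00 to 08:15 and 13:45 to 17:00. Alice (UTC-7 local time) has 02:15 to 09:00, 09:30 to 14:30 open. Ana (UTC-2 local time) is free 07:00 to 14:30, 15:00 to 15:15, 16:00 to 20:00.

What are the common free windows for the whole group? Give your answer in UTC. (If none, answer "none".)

11:15-13:15, 18:45-20:45

Mei in UTC: 09:15-16:15, 16:30-20:45 (add 2h to convert from UTC-2).
Uma in UTC: 11:15-16:30, 16:45-22:00 (add 1h to convert from UTC-1).
Zara in UTC: 11:00-13:15, 18:45-22:00 (add 5h to convert from UTC-5).
Alice in UTC: 09:15-16:00, 16:30-21:30 (add 7h to convert from UTC-7).
Ana in UTC: 09:00-16:30, 17:00-17:15, 18:00-22:00 (add 2h to convert from UTC-2).
Mei ∩ Uma: 11:15-16:15, 16:45-20:45.
Mei ∩ Uma ∩ Zara: 11:15-13:15, 18:45-20:45.
Mei ∩ Uma ∩ Zara ∩ Alice: 11:15-13:15, 18:45-20:45.
Mei ∩ Uma ∩ Zara ∩ Alice ∩ Ana: 11:15-13:15, 18:45-20:45.
So the common availability across everyone is 11:15-13:15, 18:45-20:45.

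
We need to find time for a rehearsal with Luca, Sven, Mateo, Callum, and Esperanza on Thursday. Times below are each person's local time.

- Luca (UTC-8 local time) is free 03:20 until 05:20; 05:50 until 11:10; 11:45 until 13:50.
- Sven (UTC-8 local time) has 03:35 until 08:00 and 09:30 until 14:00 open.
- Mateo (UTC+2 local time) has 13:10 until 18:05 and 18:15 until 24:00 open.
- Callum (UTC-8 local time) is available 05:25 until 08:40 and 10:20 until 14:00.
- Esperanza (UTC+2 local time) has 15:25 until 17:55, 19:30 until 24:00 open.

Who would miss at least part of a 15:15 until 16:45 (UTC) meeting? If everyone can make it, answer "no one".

Luca in UTC: 11:20-13:20, 13:50-19:10, 19:45-21:50 (add 8h to convert from UTC-8).
Sven in UTC: 11:35-16:00, 17:30-22:00 (add 8h to convert from UTC-8).
Mateo in UTC: 11:10-16:05, 16:15-22:00 (subtract 2h to convert from UTC+2).
Callum in UTC: 13:25-16:40, 18:20-22:00 (add 8h to convert from UTC-8).
Esperanza in UTC: 13:25-15:55, 17:30-22:00 (subtract 2h to convert from UTC+2).
Luca: free for 15:15-16:45. Sven: not fully free for 15:15-16:45. Mateo: not fully free for 15:15-16:45. Callum: not fully free for 15:15-16:45. Esperanza: not fully free for 15:15-16:45.

Callum, Esperanza, Mateo, Sven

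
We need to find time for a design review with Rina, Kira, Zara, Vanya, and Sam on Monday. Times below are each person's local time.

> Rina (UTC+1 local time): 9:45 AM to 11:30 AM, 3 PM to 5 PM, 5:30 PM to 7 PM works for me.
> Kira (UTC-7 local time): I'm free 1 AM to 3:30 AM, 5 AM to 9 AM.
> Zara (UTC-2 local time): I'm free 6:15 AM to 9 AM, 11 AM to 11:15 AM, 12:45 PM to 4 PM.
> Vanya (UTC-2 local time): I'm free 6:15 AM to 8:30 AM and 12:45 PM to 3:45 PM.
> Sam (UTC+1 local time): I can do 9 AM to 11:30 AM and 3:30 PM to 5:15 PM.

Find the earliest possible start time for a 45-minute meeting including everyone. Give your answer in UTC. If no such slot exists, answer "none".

Rina in UTC: 08:45-10:30, 14:00-16:00, 16:30-18:00 (subtract 1h to convert from UTC+1).
Kira in UTC: 08:00-10:30, 12:00-16:00 (add 7h to convert from UTC-7).
Zara in UTC: 08:15-11:00, 13:00-13:15, 14:45-18:00 (add 2h to convert from UTC-2).
Vanya in UTC: 08:15-10:30, 14:45-17:45 (add 2h to convert from UTC-2).
Sam in UTC: 08:00-10:30, 14:30-16:15 (subtract 1h to convert from UTC+1).
Rina ∩ Kira: 08:45-10:30, 14:00-16:00.
Rina ∩ Kira ∩ Zara: 08:45-10:30, 14:45-16:00.
Rina ∩ Kira ∩ Zara ∩ Vanya: 08:45-10:30, 14:45-16:00.
Rina ∩ Kira ∩ Zara ∩ Vanya ∩ Sam: 08:45-10:30, 14:45-16:00.
The first common window of at least 45 minutes is 08:45-10:30, so the earliest start is 08:45.

08:45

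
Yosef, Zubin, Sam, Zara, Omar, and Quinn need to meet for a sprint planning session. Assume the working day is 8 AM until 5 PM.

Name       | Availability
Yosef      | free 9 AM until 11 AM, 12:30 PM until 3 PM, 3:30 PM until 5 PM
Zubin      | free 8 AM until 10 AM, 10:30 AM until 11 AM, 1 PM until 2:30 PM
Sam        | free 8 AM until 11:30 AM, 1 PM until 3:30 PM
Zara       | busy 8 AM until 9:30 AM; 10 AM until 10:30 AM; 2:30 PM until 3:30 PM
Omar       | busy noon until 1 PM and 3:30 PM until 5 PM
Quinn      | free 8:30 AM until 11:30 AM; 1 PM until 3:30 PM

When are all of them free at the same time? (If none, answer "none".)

09:30-10:00, 10:30-11:00, 13:00-14:30

Yosef free: 09:00-11:00, 12:30-15:00, 15:30-17:00.
Zubin free: 08:00-10:00, 10:30-11:00, 13:00-14:30.
Sam free: 08:00-11:30, 13:00-15:30.
Zara free: 09:30-10:00, 10:30-14:30, 15:30-17:00 (invert busy blocks within the working day).
Omar free: 08:00-12:00, 13:00-15:30 (invert busy blocks within the working day).
Quinn free: 08:30-11:30, 13:00-15:30.
Yosef ∩ Zubin: 09:00-10:00, 10:30-11:00, 13:00-14:30.
Yosef ∩ Zubin ∩ Sam: 09:00-10:00, 10:30-11:00, 13:00-14:30.
Yosef ∩ Zubin ∩ Sam ∩ Zara: 09:30-10:00, 10:30-11:00, 13:00-14:30.
Yosef ∩ Zubin ∩ Sam ∩ Zara ∩ Omar: 09:30-10:00, 10:30-11:00, 13:00-14:30.
Yosef ∩ Zubin ∩ Sam ∩ Zara ∩ Omar ∩ Quinn: 09:30-10:00, 10:30-11:00, 13:00-14:30.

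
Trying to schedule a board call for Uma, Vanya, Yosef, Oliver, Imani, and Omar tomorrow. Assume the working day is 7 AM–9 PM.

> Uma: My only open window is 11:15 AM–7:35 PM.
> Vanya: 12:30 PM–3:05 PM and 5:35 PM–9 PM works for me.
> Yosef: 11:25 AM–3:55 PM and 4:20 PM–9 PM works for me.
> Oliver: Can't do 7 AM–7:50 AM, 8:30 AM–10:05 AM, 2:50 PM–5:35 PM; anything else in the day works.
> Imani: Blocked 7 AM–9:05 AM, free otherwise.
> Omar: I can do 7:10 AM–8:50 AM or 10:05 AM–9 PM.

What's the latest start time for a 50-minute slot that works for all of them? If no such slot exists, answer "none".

Uma free: 11:15-19:35.
Vanya free: 12:30-15:05, 17:35-21:00.
Yosef free: 11:25-15:55, 16:20-21:00.
Oliver free: 07:50-08:30, 10:05-14:50, 17:35-21:00 (invert busy blocks within the working day).
Imani free: 09:05-21:00 (invert busy blocks within the working day).
Omar free: 07:10-08:50, 10:05-21:00.
Uma ∩ Vanya: 12:30-15:05, 17:35-19:35.
Uma ∩ Vanya ∩ Yosef: 12:30-15:05, 17:35-19:35.
Uma ∩ Vanya ∩ Yosef ∩ Oliver: 12:30-14:50, 17:35-19:35.
Uma ∩ Vanya ∩ Yosef ∩ Oliver ∩ Imani: 12:30-14:50, 17:35-19:35.
Uma ∩ Vanya ∩ Yosef ∩ Oliver ∩ Imani ∩ Omar: 12:30-14:50, 17:35-19:35.
The last common window of at least 50 minutes is 17:35-19:35; a 50-minute meeting can start as late as 18:45 and still end by 19:35.

18:45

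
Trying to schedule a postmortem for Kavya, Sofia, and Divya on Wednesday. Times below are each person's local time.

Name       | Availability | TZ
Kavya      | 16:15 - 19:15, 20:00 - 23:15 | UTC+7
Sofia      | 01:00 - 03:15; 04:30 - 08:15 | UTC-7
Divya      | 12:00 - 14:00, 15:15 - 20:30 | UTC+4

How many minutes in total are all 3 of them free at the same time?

225

Kavya in UTC: 09:15-12:15, 13:00-16:15 (subtract 7h to convert from UTC+7).
Sofia in UTC: 08:00-10:15, 11:30-15:15 (add 7h to convert from UTC-7).
Divya in UTC: 08:00-10:00, 11:15-16:30 (subtract 4h to convert from UTC+4).
Kavya ∩ Sofia: 09:15-10:15, 11:30-12:15, 13:00-15:15.
Kavya ∩ Sofia ∩ Divya: 09:15-10:00, 11:30-12:15, 13:00-15:15.
Summing the common windows: 45 + 45 + 135 = 225 minutes.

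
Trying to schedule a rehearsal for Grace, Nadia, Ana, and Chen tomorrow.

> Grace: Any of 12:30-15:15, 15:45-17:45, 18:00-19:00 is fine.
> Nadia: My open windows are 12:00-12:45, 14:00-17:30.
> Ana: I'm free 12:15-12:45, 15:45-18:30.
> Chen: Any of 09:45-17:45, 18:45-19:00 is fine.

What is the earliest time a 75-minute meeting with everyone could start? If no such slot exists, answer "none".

Grace ∩ Nadia: 12:30-12:45, 14:00-15:15, 15:45-17:30.
Grace ∩ Nadia ∩ Ana: 12:30-12:45, 15:45-17:30.
Grace ∩ Nadia ∩ Ana ∩ Chen: 12:30-12:45, 15:45-17:30.
So the common availability across everyone is 12:30-12:45, 15:45-17:30.
The first common window of at least 75 minutes is 15:45-17:30, so the earliest start is 15:45.

15:45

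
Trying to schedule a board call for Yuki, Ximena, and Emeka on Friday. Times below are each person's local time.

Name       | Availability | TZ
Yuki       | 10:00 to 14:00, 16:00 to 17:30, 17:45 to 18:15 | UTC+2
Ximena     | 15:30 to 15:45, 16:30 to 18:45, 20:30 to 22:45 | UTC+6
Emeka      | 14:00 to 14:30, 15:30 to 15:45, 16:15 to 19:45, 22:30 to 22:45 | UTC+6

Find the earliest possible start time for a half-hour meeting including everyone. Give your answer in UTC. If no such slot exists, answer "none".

10:30

Yuki in UTC: 08:00-12:00, 14:00-15:30, 15:45-16:15 (subtract 2h to convert from UTC+2).
Ximena in UTC: 09:30-09:45, 10:30-12:45, 14:30-16:45 (subtract 6h to convert from UTC+6).
Emeka in UTC: 08:00-08:30, 09:30-09:45, 10:15-13:45, 16:30-16:45 (subtract 6h to convert from UTC+6).
Yuki ∩ Ximena: 09:30-09:45, 10:30-12:00, 14:30-15:30, 15:45-16:15.
Yuki ∩ Ximena ∩ Emeka: 09:30-09:45, 10:30-12:00.
The first common window of at least 30 minutes is 10:30-12:00, so the earliest start is 10:30.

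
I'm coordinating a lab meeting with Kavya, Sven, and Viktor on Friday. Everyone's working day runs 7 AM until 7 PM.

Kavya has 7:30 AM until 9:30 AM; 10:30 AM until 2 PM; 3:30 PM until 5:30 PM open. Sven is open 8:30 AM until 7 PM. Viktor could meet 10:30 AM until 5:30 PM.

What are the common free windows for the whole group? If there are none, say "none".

Kavya ∩ Sven: 08:30-09:30, 10:30-14:00, 15:30-17:30.
Kavya ∩ Sven ∩ Viktor: 10:30-14:00, 15:30-17:30.
Those are the intersection windows.

10:30-14:00, 15:30-17:30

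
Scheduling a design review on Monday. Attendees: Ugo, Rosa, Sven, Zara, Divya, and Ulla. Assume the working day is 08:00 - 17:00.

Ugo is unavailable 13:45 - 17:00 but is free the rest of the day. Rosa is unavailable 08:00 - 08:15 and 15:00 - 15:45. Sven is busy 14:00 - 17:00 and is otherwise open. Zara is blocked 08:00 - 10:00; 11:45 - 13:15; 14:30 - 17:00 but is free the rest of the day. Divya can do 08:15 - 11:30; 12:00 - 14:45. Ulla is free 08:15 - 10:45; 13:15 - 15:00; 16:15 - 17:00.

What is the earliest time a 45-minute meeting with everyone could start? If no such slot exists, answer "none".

10:00

Ugo free: 08:00-13:45 (invert busy blocks within the working day).
Rosa free: 08:15-15:00, 15:45-17:00 (invert busy blocks within the working day).
Sven free: 08:00-14:00 (invert busy blocks within the working day).
Zara free: 10:00-11:45, 13:15-14:30 (invert busy blocks within the working day).
Divya free: 08:15-11:30, 12:00-14:45.
Ulla free: 08:15-10:45, 13:15-15:00, 16:15-17:00.
Ugo ∩ Rosa: 08:15-13:45.
Ugo ∩ Rosa ∩ Sven: 08:15-13:45.
Ugo ∩ Rosa ∩ Sven ∩ Zara: 10:00-11:45, 13:15-13:45.
Ugo ∩ Rosa ∩ Sven ∩ Zara ∩ Divya: 10:00-11:30, 13:15-13:45.
Ugo ∩ Rosa ∩ Sven ∩ Zara ∩ Divya ∩ Ulla: 10:00-10:45, 13:15-13:45.
Those are the intersection windows.
The first common window of at least 45 minutes is 10:00-10:45, so the earliest start is 10:00.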